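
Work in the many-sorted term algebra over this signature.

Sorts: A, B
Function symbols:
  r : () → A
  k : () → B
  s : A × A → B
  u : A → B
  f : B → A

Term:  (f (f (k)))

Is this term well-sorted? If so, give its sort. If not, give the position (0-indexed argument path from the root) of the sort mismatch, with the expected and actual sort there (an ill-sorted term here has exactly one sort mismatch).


ill-sorted at position [0]: expected B, got A

    (k) : B
  (f (k)) : A
(f (f (k))) : ✗ arg 0 at [0] has sort A, expected B


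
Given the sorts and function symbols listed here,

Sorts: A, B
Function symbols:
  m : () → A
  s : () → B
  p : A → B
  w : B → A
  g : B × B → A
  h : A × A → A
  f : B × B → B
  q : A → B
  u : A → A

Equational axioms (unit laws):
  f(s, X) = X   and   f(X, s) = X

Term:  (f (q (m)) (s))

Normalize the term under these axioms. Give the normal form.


normal form = (q (m))

1. (f (q (m)) (s))  →  (q (m))


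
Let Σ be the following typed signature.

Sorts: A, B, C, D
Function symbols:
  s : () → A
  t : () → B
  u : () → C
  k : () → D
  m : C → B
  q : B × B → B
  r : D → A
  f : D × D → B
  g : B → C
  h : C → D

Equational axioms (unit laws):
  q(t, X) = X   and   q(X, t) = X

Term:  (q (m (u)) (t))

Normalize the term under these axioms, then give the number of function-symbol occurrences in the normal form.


1. (q (m (u)) (t))  →  (m (u))
normal form: (m (u))

size = 2


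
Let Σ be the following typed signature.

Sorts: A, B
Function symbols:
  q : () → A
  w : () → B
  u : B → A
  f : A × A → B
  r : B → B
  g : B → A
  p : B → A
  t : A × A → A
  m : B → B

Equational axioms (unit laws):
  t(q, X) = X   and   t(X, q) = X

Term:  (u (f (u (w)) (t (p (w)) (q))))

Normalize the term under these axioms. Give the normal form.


1. (u (f (u (w)) (t (p (w)) (q))))  →  (u (f (u (w)) (p (w))))

normal form = (u (f (u (w)) (p (w))))


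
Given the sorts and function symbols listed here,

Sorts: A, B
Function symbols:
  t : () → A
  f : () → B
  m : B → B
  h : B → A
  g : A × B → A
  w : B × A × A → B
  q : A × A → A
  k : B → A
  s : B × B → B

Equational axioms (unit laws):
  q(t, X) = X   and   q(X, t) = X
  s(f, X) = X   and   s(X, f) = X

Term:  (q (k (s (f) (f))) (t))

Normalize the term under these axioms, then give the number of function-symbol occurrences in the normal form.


size = 2

1. (q (k (s (f) (f))) (t))  →  (k (s (f) (f)))
2. (k (s (f) (f)))  →  (k (f))
normal form: (k (f))


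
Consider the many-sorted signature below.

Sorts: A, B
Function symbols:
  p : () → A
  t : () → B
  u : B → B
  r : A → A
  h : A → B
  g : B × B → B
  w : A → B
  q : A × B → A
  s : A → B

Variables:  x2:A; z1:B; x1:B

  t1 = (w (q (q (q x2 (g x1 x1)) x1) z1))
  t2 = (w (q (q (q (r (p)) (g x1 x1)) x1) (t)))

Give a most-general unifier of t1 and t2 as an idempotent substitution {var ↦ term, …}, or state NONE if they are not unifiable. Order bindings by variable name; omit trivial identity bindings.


{x2 ↦ (r (p)), z1 ↦ (t)}


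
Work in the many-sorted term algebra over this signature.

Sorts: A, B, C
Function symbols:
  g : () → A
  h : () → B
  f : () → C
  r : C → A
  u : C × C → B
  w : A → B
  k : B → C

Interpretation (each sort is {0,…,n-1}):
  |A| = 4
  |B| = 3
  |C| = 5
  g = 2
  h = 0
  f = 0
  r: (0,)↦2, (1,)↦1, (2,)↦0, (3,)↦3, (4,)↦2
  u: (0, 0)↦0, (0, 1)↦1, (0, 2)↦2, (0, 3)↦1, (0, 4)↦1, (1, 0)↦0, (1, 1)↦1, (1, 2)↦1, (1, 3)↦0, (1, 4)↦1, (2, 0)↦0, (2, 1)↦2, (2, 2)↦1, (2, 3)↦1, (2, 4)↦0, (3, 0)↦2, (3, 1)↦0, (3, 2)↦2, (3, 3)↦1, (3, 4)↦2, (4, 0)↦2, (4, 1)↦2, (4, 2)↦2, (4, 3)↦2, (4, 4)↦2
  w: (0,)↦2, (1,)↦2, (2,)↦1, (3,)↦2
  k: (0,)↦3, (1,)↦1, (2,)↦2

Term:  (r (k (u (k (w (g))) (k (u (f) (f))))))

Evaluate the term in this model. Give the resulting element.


value = 3

  g = 2
  (w (g)) = w(2,) = 1
  (k (w (g))) = k(1,) = 1
  f = 0
  f = 0
  (u (f) (f)) = u(0, 0) = 0
  (k (u (f) (f))) = k(0,) = 3
  (u (k (w (g))) (k (u (f) (f)))) = u(1, 3) = 0
  (k (u (k (w (g))) (k (u (f) (f))))) = k(0,) = 3
  (r (k (u (k (w (g))) (k (u (f) (f)))))) = r(3,) = 3


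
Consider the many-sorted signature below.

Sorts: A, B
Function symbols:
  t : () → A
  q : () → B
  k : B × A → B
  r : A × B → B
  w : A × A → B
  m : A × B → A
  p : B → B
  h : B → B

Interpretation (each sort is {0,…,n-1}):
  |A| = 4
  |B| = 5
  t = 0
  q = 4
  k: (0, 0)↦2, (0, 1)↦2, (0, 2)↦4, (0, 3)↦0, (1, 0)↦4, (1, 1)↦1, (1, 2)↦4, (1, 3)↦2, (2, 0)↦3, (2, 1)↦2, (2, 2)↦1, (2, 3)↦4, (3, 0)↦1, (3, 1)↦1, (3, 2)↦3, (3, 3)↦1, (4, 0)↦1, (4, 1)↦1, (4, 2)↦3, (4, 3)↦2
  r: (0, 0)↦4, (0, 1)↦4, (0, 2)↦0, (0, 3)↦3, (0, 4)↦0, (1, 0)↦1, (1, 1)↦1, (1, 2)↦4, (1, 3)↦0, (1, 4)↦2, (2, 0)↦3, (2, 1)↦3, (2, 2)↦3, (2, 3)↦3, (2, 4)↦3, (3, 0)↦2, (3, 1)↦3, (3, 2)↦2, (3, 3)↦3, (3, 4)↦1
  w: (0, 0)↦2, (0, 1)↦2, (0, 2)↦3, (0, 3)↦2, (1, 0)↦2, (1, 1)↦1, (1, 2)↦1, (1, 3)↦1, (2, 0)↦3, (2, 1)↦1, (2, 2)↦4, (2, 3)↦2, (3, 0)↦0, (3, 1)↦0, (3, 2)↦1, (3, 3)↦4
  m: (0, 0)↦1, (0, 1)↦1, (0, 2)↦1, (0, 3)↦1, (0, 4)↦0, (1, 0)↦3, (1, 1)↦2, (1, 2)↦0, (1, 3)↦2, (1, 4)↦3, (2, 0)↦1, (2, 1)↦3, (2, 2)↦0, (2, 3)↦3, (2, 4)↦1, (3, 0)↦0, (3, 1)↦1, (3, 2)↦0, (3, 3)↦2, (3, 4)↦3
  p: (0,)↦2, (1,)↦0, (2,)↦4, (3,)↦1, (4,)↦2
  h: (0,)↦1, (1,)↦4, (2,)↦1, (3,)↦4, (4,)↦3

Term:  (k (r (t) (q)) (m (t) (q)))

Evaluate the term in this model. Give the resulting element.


  t = 0
  q = 4
  (r (t) (q)) = r(0, 4) = 0
  t = 0
  q = 4
  (m (t) (q)) = m(0, 4) = 0
  (k (r (t) (q)) (m (t) (q))) = k(0, 0) = 2

value = 2


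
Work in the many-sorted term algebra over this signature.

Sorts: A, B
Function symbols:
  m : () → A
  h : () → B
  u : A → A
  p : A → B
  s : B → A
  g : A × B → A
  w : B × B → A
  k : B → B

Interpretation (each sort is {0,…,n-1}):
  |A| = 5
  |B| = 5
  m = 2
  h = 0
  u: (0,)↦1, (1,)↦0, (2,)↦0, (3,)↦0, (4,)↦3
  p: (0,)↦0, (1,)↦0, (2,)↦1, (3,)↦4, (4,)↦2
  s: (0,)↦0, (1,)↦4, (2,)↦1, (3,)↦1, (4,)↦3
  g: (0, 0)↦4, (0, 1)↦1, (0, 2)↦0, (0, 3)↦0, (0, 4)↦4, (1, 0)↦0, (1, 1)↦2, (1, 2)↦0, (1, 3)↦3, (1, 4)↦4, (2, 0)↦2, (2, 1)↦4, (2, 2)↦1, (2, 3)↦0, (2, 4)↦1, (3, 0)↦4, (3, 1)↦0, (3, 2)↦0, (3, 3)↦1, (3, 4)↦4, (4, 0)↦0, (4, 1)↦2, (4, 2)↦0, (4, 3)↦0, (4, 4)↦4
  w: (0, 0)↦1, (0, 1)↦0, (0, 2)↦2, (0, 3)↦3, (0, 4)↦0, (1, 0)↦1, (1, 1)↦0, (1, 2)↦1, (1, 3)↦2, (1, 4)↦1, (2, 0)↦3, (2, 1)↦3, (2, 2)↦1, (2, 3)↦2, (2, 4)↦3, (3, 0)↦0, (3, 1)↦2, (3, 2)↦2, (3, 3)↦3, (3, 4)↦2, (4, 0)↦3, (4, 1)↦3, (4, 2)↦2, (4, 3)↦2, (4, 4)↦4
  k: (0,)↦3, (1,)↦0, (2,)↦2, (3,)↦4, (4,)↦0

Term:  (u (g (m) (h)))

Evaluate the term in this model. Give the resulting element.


  m = 2
  h = 0
  (g (m) (h)) = g(2, 0) = 2
  (u (g (m) (h))) = u(2,) = 0

value = 0


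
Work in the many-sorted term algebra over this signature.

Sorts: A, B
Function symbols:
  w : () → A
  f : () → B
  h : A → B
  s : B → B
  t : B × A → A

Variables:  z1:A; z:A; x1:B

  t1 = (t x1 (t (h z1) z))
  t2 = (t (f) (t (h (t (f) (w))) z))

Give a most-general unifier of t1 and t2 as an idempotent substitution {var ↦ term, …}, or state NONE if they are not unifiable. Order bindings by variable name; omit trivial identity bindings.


{x1 ↦ (f), z1 ↦ (t (f) (w))}


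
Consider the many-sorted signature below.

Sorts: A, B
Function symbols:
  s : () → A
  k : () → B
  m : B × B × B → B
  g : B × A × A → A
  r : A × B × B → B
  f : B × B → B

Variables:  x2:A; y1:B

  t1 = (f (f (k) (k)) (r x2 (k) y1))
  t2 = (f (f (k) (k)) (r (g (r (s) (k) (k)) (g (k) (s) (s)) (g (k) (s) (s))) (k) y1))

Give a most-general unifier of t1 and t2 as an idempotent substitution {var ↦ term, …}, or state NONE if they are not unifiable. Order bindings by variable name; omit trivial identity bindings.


{x2 ↦ (g (r (s) (k) (k)) (g (k) (s) (s)) (g (k) (s) (s)))}


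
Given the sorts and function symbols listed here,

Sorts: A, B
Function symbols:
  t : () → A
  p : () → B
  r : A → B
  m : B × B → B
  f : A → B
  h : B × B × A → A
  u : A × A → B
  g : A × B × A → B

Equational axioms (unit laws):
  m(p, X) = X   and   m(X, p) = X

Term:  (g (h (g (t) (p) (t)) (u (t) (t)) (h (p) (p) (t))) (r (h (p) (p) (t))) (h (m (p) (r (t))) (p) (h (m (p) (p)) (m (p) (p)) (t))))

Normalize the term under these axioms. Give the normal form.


1. (g (h (g (t) (p) (t)) (u (t) (t)) (h (p) (p) (t))) (r (h (p) (p) (t))) (h (m (p) (r (t))) (p) (h (m (p) (p)) (m (p) (p)) (t))))  →  (g (h (g (t) (p) (t)) (u (t) (t)) (h (p) (p) (t))) (r (h (p) (p) (t))) (h (r (t)) (p) (h (m (p) (p)) (m (p) (p)) (t))))
2. (g (h (g (t) (p) (t)) (u (t) (t)) (h (p) (p) (t))) (r (h (p) (p) (t))) (h (r (t)) (p) (h (m (p) (p)) (m (p) (p)) (t))))  →  (g (h (g (t) (p) (t)) (u (t) (t)) (h (p) (p) (t))) (r (h (p) (p) (t))) (h (r (t)) (p) (h (p) (m (p) (p)) (t))))
3. (g (h (g (t) (p) (t)) (u (t) (t)) (h (p) (p) (t))) (r (h (p) (p) (t))) (h (r (t)) (p) (h (p) (m (p) (p)) (t))))  →  (g (h (g (t) (p) (t)) (u (t) (t)) (h (p) (p) (t))) (r (h (p) (p) (t))) (h (r (t)) (p) (h (p) (p) (t))))

normal form = (g (h (g (t) (p) (t)) (u (t) (t)) (h (p) (p) (t))) (r (h (p) (p) (t))) (h (r (t)) (p) (h (p) (p) (t))))


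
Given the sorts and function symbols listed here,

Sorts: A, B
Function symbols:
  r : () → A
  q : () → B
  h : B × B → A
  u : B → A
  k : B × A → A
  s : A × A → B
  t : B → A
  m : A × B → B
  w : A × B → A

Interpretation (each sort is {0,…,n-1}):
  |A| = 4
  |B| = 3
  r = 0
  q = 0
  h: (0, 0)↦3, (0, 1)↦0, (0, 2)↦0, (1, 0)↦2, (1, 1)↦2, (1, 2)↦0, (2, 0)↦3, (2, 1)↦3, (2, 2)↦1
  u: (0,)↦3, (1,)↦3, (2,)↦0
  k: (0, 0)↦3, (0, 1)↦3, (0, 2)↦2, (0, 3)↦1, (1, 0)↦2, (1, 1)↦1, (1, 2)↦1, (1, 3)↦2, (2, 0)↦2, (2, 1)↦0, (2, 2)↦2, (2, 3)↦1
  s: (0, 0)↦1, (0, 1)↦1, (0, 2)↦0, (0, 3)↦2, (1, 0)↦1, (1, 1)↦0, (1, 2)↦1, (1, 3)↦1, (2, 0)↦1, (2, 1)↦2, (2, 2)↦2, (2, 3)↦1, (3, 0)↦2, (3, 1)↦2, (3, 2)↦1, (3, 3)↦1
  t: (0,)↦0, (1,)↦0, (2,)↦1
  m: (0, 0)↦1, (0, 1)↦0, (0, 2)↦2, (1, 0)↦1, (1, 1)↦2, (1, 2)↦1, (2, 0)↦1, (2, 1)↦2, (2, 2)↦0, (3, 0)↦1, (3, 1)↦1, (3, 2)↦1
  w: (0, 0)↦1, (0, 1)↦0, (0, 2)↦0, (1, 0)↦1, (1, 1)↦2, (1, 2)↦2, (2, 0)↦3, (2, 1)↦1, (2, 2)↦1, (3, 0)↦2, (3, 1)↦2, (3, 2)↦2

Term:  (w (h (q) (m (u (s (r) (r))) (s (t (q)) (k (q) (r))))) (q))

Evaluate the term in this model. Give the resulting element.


  q = 0
  r = 0
  r = 0
  (s (r) (r)) = s(0, 0) = 1
  (u (s (r) (r))) = u(1,) = 3
  q = 0
  (t (q)) = t(0,) = 0
  q = 0
  r = 0
  (k (q) (r)) = k(0, 0) = 3
  (s (t (q)) (k (q) (r))) = s(0, 3) = 2
  (m (u (s (r) (r))) (s (t (q)) (k (q) (r)))) = m(3, 2) = 1
  (h (q) (m (u (s (r) (r))) (s (t (q)) (k (q) (r))))) = h(0, 1) = 0
  q = 0
  (w (h (q) (m (u (s (r) (r))) (s (t (q)) (k (q) (r))))) (q)) = w(0, 0) = 1

value = 1


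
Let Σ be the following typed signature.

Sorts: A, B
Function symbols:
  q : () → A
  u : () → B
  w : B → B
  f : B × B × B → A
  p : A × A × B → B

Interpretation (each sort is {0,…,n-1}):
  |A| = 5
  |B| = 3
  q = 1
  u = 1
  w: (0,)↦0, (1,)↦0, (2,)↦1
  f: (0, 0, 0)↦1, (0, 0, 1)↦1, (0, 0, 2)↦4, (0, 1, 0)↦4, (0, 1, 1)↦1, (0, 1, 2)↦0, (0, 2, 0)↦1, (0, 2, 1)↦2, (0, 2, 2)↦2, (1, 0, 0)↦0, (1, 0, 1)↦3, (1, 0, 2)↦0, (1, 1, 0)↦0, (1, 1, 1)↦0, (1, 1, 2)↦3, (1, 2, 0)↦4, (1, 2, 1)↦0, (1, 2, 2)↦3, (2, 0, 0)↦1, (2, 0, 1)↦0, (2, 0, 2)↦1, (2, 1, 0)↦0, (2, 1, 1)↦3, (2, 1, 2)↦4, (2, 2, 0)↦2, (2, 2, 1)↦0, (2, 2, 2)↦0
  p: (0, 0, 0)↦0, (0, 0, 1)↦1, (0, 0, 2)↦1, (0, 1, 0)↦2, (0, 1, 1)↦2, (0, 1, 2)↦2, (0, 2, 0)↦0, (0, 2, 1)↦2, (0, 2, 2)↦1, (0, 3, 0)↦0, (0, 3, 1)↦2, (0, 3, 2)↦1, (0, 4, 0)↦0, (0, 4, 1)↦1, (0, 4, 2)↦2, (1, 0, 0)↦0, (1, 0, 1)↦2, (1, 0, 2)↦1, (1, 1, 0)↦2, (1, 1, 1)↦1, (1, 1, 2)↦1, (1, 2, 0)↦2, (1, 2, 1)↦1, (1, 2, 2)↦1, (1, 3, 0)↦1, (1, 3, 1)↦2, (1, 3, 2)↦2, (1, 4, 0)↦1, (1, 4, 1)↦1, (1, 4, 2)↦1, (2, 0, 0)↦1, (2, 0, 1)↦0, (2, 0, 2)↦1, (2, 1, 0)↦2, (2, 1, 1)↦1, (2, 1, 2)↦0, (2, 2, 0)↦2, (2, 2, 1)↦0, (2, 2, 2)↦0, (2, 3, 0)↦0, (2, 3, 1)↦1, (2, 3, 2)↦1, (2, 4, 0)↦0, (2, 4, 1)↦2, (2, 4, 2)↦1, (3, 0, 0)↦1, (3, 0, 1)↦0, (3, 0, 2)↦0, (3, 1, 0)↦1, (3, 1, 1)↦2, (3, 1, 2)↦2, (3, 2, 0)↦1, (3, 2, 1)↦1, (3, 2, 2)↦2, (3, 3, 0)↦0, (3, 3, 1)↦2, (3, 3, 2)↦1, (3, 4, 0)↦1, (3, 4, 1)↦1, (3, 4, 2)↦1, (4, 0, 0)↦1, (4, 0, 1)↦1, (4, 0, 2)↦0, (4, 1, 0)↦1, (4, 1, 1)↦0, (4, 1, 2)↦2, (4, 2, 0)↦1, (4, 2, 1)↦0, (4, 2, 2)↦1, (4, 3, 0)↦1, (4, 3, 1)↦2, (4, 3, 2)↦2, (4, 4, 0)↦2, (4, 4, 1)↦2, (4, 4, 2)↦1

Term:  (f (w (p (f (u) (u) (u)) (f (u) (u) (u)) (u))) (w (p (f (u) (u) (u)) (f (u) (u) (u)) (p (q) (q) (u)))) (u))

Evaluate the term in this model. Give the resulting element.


  u = 1
  u = 1
  u = 1
  (f (u) (u) (u)) = f(1, 1, 1) = 0
  u = 1
  u = 1
  u = 1
  (f (u) (u) (u)) = f(1, 1, 1) = 0
  u = 1
  (p (f (u) (u) (u)) (f (u) (u) (u)) (u)) = p(0, 0, 1) = 1
  (w (p (f (u) (u) (u)) (f (u) (u) (u)) (u))) = w(1,) = 0
  u = 1
  u = 1
  u = 1
  (f (u) (u) (u)) = f(1, 1, 1) = 0
  u = 1
  u = 1
  u = 1
  (f (u) (u) (u)) = f(1, 1, 1) = 0
  q = 1
  q = 1
  u = 1
  (p (q) (q) (u)) = p(1, 1, 1) = 1
  (p (f (u) (u) (u)) (f (u) (u) (u)) (p (q) (q) (u))) = p(0, 0, 1) = 1
  (w (p (f (u) (u) (u)) (f (u) (u) (u)) (p (q) (q) (u)))) = w(1,) = 0
  u = 1
  (f (w (p (f (u) (u) (u)) (f (u) (u) (u)) (u))) (w (p (f (u) (u) (u)) (f (u) (u) (u)) (p (q) (q) (u)))) (u)) = f(0, 0, 1) = 1

value = 1


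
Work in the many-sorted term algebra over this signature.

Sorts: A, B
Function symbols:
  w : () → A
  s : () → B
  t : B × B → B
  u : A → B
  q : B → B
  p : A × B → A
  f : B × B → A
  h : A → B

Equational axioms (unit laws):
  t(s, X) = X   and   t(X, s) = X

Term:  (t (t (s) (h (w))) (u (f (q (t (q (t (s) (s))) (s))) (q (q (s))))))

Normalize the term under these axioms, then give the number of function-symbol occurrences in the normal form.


1. (t (t (s) (h (w))) (u (f (q (t (q (t (s) (s))) (s))) (q (q (s))))))  →  (t (h (w)) (u (f (q (t (q (t (s) (s))) (s))) (q (q (s))))))
2. (t (h (w)) (u (f (q (t (q (t (s) (s))) (s))) (q (q (s))))))  →  (t (h (w)) (u (f (q (q (t (s) (s)))) (q (q (s))))))
3. (t (h (w)) (u (f (q (q (t (s) (s)))) (q (q (s))))))  →  (t (h (w)) (u (f (q (q (s))) (q (q (s))))))
normal form: (t (h (w)) (u (f (q (q (s))) (q (q (s))))))

size = 11


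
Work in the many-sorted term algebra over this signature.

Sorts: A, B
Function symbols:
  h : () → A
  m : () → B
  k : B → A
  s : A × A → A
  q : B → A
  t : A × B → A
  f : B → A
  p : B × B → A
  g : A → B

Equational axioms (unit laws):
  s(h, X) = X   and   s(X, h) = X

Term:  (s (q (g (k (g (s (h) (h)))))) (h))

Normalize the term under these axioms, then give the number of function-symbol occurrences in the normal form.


size = 5

1. (s (q (g (k (g (s (h) (h)))))) (h))  →  (q (g (k (g (s (h) (h))))))
2. (q (g (k (g (s (h) (h))))))  →  (q (g (k (g (h)))))
normal form: (q (g (k (g (h)))))


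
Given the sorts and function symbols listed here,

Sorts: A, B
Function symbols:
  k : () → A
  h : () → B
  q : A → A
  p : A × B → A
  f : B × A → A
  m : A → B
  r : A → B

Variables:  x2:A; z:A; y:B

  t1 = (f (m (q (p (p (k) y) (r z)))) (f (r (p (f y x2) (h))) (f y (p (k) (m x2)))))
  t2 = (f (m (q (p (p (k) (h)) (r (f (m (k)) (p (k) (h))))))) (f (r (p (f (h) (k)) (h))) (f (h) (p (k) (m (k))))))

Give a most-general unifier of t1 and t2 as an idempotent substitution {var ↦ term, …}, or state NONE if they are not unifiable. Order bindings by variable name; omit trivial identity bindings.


{x2 ↦ (k), y ↦ (h), z ↦ (f (m (k)) (p (k) (h)))}


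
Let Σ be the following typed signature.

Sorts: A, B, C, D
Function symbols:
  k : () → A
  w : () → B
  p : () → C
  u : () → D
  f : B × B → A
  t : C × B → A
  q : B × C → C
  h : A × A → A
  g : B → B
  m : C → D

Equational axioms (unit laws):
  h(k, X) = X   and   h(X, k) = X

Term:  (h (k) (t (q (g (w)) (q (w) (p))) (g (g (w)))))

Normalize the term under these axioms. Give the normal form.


normal form = (t (q (g (w)) (q (w) (p))) (g (g (w))))

1. (h (k) (t (q (g (w)) (q (w) (p))) (g (g (w)))))  →  (t (q (g (w)) (q (w) (p))) (g (g (w))))


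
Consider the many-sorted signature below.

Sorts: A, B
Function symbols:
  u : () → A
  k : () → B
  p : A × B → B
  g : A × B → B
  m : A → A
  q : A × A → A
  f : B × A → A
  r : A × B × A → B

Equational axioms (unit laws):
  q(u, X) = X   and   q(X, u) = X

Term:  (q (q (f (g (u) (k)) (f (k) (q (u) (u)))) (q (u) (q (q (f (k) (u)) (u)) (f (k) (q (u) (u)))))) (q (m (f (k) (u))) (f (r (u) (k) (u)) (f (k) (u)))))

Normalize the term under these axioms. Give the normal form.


normal form = (q (q (f (g (u) (k)) (f (k) (u))) (q (f (k) (u)) (f (k) (u)))) (q (m (f (k) (u))) (f (r (u) (k) (u)) (f (k) (u)))))

1. (q (q (f (g (u) (k)) (f (k) (q (u) (u)))) (q (u) (q (q (f (k) (u)) (u)) (f (k) (q (u) (u)))))) (q (m (f (k) (u))) (f (r (u) (k) (u)) (f (k) (u)))))  →  (q (q (f (g (u) (k)) (f (k) (u))) (q (u) (q (q (f (k) (u)) (u)) (f (k) (q (u) (u)))))) (q (m (f (k) (u))) (f (r (u) (k) (u)) (f (k) (u)))))
2. (q (q (f (g (u) (k)) (f (k) (u))) (q (u) (q (q (f (k) (u)) (u)) (f (k) (q (u) (u)))))) (q (m (f (k) (u))) (f (r (u) (k) (u)) (f (k) (u)))))  →  (q (q (f (g (u) (k)) (f (k) (u))) (q (q (f (k) (u)) (u)) (f (k) (q (u) (u))))) (q (m (f (k) (u))) (f (r (u) (k) (u)) (f (k) (u)))))
3. (q (q (f (g (u) (k)) (f (k) (u))) (q (q (f (k) (u)) (u)) (f (k) (q (u) (u))))) (q (m (f (k) (u))) (f (r (u) (k) (u)) (f (k) (u)))))  →  (q (q (f (g (u) (k)) (f (k) (u))) (q (f (k) (u)) (f (k) (q (u) (u))))) (q (m (f (k) (u))) (f (r (u) (k) (u)) (f (k) (u)))))
4. (q (q (f (g (u) (k)) (f (k) (u))) (q (f (k) (u)) (f (k) (q (u) (u))))) (q (m (f (k) (u))) (f (r (u) (k) (u)) (f (k) (u)))))  →  (q (q (f (g (u) (k)) (f (k) (u))) (q (f (k) (u)) (f (k) (u)))) (q (m (f (k) (u))) (f (r (u) (k) (u)) (f (k) (u)))))


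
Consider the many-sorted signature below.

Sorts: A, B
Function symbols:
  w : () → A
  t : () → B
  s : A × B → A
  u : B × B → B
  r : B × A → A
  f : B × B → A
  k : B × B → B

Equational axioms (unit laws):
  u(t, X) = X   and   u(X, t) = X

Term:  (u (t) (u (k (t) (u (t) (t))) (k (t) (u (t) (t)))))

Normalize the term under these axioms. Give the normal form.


1. (u (t) (u (k (t) (u (t) (t))) (k (t) (u (t) (t)))))  →  (u (k (t) (u (t) (t))) (k (t) (u (t) (t))))
2. (u (k (t) (u (t) (t))) (k (t) (u (t) (t))))  →  (u (k (t) (t)) (k (t) (u (t) (t))))
3. (u (k (t) (t)) (k (t) (u (t) (t))))  →  (u (k (t) (t)) (k (t) (t)))

normal form = (u (k (t) (t)) (k (t) (t)))


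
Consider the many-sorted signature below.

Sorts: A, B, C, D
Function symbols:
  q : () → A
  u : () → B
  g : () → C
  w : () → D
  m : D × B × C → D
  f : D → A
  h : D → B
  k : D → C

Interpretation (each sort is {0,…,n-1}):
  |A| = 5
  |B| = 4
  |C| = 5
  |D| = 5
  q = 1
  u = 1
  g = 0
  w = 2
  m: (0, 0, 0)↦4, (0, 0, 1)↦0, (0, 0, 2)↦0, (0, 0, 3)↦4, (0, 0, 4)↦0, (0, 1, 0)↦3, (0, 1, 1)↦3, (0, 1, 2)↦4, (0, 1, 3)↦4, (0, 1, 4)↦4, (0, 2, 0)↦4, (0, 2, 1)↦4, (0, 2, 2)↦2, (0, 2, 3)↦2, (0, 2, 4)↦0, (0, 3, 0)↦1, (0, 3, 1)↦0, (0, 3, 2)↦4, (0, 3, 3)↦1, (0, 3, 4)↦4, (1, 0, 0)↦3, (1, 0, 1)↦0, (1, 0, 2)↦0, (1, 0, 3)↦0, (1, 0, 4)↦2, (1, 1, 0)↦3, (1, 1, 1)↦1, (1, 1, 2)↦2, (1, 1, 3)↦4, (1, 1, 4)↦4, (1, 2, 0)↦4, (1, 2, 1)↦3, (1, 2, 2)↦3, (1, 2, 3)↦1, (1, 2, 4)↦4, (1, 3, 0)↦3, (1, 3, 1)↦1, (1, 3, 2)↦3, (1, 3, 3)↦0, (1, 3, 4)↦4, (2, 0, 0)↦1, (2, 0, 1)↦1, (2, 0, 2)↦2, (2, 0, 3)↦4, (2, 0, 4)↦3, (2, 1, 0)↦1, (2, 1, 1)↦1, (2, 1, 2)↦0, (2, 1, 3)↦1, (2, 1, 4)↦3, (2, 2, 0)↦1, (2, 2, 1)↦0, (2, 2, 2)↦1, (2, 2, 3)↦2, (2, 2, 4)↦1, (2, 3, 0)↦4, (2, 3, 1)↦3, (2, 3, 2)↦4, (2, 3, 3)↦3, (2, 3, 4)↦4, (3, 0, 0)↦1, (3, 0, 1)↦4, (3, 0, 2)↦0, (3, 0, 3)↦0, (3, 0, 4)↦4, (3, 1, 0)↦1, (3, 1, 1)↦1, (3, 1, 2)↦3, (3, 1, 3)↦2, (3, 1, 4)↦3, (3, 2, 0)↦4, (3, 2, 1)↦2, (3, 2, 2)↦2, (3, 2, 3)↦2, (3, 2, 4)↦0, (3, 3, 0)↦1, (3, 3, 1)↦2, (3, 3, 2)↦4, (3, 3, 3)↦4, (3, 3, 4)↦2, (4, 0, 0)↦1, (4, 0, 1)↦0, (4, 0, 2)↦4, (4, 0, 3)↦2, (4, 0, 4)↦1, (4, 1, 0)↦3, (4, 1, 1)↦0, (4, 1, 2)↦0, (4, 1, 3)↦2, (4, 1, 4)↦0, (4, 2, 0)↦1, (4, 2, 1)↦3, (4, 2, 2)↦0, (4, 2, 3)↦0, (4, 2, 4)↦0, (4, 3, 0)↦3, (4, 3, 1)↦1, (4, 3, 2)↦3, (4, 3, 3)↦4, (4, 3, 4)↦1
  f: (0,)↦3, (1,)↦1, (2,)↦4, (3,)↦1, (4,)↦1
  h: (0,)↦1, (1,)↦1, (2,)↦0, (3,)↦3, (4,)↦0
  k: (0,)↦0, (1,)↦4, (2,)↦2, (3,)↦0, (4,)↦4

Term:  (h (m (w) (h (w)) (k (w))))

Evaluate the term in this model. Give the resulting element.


  w = 2
  w = 2
  (h (w)) = h(2,) = 0
  w = 2
  (k (w)) = k(2,) = 2
  (m (w) (h (w)) (k (w))) = m(2, 0, 2) = 2
  (h (m (w) (h (w)) (k (w)))) = h(2,) = 0

value = 0


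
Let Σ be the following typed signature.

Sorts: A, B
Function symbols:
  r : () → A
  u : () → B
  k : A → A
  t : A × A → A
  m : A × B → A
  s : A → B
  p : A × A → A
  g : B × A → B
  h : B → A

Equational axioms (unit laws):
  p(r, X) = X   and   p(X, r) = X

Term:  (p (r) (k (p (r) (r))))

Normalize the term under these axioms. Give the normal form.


normal form = (k (r))

1. (p (r) (k (p (r) (r))))  →  (k (p (r) (r)))
2. (k (p (r) (r)))  →  (k (r))


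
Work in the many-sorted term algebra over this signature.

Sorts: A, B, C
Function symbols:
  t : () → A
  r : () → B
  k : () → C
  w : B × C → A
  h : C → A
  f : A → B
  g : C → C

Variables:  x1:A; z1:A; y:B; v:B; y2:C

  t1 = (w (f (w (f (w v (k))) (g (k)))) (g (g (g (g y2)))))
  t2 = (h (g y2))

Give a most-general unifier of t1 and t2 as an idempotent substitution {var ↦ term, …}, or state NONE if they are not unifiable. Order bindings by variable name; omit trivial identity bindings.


NONE (not unifiable)

head clash or occurs-check failure — not unifiable


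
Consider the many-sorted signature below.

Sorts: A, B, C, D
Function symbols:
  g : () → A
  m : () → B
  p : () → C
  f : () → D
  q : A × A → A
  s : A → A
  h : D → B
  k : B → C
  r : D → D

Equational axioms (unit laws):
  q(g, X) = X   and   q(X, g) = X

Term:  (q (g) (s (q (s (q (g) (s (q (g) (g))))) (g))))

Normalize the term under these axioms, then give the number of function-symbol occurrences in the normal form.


size = 4

1. (q (g) (s (q (s (q (g) (s (q (g) (g))))) (g))))  →  (s (q (s (q (g) (s (q (g) (g))))) (g)))
2. (s (q (s (q (g) (s (q (g) (g))))) (g)))  →  (s (s (q (g) (s (q (g) (g))))))
3. (s (s (q (g) (s (q (g) (g))))))  →  (s (s (s (q (g) (g)))))
4. (s (s (s (q (g) (g)))))  →  (s (s (s (g))))
normal form: (s (s (s (g))))


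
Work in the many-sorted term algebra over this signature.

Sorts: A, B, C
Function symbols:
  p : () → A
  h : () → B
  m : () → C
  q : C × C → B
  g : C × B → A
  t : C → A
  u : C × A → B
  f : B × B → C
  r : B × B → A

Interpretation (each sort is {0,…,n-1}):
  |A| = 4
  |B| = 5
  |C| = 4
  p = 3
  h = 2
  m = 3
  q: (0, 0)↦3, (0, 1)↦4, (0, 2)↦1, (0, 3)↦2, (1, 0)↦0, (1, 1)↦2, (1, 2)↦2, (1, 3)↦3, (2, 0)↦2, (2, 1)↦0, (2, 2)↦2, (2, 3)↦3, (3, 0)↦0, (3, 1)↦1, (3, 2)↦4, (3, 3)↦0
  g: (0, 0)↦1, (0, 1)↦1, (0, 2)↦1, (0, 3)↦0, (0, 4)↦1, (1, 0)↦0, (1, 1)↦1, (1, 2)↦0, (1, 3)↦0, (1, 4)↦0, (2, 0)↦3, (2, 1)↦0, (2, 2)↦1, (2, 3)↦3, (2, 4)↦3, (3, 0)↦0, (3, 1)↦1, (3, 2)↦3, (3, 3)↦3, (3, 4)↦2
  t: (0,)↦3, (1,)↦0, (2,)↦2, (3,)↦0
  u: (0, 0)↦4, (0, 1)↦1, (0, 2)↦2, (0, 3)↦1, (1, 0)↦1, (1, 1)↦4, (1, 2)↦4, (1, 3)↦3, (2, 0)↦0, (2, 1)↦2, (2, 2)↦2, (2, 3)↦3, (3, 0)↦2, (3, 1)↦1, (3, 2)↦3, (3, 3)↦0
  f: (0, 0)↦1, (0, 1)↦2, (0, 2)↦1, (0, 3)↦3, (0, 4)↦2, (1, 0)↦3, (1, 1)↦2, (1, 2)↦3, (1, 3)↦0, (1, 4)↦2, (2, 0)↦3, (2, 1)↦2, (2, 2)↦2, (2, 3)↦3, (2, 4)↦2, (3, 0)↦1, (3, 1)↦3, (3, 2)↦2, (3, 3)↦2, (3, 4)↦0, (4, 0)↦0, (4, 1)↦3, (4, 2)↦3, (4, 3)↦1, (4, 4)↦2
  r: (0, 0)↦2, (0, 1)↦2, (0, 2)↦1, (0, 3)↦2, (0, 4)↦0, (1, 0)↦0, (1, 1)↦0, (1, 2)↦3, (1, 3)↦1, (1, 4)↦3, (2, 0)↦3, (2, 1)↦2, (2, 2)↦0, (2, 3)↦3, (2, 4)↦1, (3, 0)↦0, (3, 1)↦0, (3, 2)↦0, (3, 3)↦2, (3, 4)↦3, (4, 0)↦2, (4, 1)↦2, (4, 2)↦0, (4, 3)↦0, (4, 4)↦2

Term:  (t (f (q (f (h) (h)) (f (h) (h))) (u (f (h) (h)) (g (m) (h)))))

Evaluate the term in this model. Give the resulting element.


value = 0

  h = 2
  h = 2
  (f (h) (h)) = f(2, 2) = 2
  h = 2
  h = 2
  (f (h) (h)) = f(2, 2) = 2
  (q (f (h) (h)) (f (h) (h))) = q(2, 2) = 2
  h = 2
  h = 2
  (f (h) (h)) = f(2, 2) = 2
  m = 3
  h = 2
  (g (m) (h)) = g(3, 2) = 3
  (u (f (h) (h)) (g (m) (h))) = u(2, 3) = 3
  (f (q (f (h) (h)) (f (h) (h))) (u (f (h) (h)) (g (m) (h)))) = f(2, 3) = 3
  (t (f (q (f (h) (h)) (f (h) (h))) (u (f (h) (h)) (g (m) (h))))) = t(3,) = 0


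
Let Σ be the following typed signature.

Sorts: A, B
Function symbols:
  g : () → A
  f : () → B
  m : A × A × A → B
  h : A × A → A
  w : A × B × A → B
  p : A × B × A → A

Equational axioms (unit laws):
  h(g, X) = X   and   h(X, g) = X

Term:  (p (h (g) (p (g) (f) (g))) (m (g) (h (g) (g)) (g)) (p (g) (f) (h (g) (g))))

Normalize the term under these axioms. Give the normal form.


normal form = (p (p (g) (f) (g)) (m (g) (g) (g)) (p (g) (f) (g)))

1. (p (h (g) (p (g) (f) (g))) (m (g) (h (g) (g)) (g)) (p (g) (f) (h (g) (g))))  →  (p (p (g) (f) (g)) (m (g) (h (g) (g)) (g)) (p (g) (f) (h (g) (g))))
2. (p (p (g) (f) (g)) (m (g) (h (g) (g)) (g)) (p (g) (f) (h (g) (g))))  →  (p (p (g) (f) (g)) (m (g) (g) (g)) (p (g) (f) (h (g) (g))))
3. (p (p (g) (f) (g)) (m (g) (g) (g)) (p (g) (f) (h (g) (g))))  →  (p (p (g) (f) (g)) (m (g) (g) (g)) (p (g) (f) (g)))


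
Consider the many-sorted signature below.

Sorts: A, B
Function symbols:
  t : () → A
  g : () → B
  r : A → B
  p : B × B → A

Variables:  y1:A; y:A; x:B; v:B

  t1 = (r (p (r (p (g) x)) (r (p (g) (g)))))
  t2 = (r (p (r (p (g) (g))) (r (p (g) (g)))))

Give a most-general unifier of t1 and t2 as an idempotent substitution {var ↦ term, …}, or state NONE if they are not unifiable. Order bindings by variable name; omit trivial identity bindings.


{x ↦ (g)}


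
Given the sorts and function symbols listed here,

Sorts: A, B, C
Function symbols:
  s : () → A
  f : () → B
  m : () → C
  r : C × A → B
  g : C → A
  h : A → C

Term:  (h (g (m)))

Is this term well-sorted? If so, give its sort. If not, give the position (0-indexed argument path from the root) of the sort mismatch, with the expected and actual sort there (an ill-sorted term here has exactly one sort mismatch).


    (m) : C
  (g (m)) : A
(h (g (m))) : C

well-sorted; sort = C


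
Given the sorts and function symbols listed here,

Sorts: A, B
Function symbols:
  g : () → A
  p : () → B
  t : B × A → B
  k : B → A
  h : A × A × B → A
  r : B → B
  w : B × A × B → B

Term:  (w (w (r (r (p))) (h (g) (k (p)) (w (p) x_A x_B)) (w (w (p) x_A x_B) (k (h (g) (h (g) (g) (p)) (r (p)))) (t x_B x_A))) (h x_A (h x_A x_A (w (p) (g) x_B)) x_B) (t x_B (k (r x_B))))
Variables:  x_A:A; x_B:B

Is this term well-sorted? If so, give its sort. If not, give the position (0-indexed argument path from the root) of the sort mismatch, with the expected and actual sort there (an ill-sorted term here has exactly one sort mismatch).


        (p) : B
      (r (p)) : B
    (r (r (p))) : B
      (g) : A
        (p) : B
      (k (p)) : A
        (p) : B
        x_A : A
        x_B : B
      (w (p) x_A x_B) : B
    (h (g) (k (p)) (w (p) x_A x_B)) : A
        (p) : B
        x_A : A
        x_B : B
      (w (p) x_A x_B) : B
          (g) : A
            (g) : A
            (g) : A
            (p) : B
          (h (g) (g) (p)) : A
            (p) : B
          (r (p)) : B
        (h (g) (h (g) (g) (p)) (r (p))) : A
      (k (h (g) (h (g) (g) (p)) (r (p)))) : ✗ arg 0 at [0, 2, 1, 0] has sort A, expected B
        x_B : B
        x_A : A
      (t x_B x_A) : B
    x_A : A
      x_A : A
      x_A : A
        (p) : B
        (g) : A
        x_B : B
      (w (p) (g) x_B) : B
    (h x_A x_A (w (p) (g) x_B)) : A
    x_B : B
  (h x_A (h x_A x_A (w (p) (g) x_B)) x_B) : A
    x_B : B
        x_B : B
      (r x_B) : B
    (k (r x_B)) : A
  (t x_B (k (r x_B))) : B

ill-sorted at position [0, 2, 1, 0]: expected B, got A


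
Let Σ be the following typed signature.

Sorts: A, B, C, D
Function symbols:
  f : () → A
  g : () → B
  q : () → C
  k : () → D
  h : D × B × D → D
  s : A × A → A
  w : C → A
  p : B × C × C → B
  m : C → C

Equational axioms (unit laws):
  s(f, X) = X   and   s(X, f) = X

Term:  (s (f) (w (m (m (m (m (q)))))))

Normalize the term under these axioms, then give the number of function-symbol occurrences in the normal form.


1. (s (f) (w (m (m (m (m (q)))))))  →  (w (m (m (m (m (q))))))
normal form: (w (m (m (m (m (q))))))

size = 6


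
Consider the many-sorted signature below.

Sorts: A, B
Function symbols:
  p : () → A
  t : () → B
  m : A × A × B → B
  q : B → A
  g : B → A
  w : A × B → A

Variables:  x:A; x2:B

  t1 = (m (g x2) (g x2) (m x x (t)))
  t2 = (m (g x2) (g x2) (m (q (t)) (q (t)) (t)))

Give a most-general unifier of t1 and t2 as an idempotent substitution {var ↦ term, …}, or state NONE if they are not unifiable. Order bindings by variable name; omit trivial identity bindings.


{x ↦ (q (t))}


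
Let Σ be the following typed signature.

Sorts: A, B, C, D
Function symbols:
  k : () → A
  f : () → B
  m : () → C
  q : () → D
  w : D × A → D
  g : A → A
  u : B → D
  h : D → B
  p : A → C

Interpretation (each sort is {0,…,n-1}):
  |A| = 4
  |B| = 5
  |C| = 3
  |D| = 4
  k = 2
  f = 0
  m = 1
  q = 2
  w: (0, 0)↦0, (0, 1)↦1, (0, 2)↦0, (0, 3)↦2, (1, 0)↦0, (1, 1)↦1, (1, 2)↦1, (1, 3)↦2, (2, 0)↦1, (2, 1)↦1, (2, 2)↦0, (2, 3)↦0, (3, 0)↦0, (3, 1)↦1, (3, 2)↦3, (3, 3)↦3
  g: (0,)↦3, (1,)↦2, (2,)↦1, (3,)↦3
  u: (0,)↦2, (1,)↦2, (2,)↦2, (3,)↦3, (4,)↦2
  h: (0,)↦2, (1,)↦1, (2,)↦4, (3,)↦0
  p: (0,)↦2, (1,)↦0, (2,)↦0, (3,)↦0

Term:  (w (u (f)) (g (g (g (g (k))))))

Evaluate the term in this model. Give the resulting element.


  f = 0
  (u (f)) = u(0,) = 2
  k = 2
  (g (k)) = g(2,) = 1
  (g (g (k))) = g(1,) = 2
  (g (g (g (k)))) = g(2,) = 1
  (g (g (g (g (k))))) = g(1,) = 2
  (w (u (f)) (g (g (g (g (k)))))) = w(2, 2) = 0

value = 0


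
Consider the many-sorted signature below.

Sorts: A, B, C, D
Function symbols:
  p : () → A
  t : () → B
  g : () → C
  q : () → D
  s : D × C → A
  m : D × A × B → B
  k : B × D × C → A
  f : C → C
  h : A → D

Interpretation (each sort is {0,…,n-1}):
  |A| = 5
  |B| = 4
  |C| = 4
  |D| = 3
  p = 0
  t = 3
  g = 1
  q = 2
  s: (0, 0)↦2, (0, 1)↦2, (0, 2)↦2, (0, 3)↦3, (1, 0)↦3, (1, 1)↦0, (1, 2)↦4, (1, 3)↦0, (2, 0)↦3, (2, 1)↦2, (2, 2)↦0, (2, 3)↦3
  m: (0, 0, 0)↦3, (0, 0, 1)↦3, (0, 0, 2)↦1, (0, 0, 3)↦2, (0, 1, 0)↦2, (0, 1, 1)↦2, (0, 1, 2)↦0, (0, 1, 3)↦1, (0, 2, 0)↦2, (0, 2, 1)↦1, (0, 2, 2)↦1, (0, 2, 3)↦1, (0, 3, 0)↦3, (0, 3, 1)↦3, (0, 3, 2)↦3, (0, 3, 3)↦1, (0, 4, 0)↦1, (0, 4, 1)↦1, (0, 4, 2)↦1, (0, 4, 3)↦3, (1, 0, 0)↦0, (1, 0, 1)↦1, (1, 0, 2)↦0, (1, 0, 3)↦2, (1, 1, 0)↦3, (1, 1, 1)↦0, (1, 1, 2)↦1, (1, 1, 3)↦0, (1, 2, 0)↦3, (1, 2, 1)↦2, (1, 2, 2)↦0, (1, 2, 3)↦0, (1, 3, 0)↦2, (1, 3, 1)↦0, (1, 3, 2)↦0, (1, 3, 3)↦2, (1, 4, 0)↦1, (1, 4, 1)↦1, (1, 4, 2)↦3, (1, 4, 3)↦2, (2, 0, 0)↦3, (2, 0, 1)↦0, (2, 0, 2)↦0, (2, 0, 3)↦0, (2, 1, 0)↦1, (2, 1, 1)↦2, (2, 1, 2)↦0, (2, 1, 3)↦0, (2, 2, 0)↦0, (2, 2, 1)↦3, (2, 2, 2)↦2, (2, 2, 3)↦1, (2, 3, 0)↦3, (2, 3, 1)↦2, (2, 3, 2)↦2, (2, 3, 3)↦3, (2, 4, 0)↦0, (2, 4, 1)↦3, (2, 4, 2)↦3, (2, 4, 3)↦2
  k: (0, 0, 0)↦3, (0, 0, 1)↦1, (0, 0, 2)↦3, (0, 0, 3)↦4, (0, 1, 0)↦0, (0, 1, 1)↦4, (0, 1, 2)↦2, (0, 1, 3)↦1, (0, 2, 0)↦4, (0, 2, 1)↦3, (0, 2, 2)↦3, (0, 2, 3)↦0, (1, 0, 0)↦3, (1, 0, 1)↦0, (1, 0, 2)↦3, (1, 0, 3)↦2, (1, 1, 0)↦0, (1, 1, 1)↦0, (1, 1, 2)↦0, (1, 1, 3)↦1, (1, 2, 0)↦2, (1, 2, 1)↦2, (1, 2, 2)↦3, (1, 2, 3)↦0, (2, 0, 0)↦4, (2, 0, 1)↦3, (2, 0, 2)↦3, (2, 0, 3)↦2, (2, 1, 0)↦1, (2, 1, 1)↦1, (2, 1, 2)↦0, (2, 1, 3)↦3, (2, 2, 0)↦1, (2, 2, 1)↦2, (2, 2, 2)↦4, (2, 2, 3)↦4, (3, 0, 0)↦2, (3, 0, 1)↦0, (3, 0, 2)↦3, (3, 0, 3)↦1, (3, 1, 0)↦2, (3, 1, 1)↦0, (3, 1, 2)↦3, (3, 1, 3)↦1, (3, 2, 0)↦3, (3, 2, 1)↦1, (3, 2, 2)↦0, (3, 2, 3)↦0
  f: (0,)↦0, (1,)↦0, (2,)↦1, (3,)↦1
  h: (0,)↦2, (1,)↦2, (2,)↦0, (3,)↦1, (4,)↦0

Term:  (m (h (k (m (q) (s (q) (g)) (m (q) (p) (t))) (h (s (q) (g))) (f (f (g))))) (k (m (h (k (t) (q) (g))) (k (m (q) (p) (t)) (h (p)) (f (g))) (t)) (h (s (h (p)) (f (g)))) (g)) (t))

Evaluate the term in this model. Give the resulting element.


  q = 2
  q = 2
  g = 1
  (s (q) (g)) = s(2, 1) = 2
  q = 2
  p = 0
  t = 3
  (m (q) (p) (t)) = m(2, 0, 3) = 0
  (m (q) (s (q) (g)) (m (q) (p) (t))) = m(2, 2, 0) = 0
  q = 2
  g = 1
  (s (q) (g)) = s(2, 1) = 2
  (h (s (q) (g))) = h(2,) = 0
  g = 1
  (f (g)) = f(1,) = 0
  (f (f (g))) = f(0,) = 0
  (k (m (q) (s (q) (g)) (m (q) (p) (t))) (h (s (q) (g))) (f (f (g)))) = k(0, 0, 0) = 3
  (h (k (m (q) (s (q) (g)) (m (q) (p) (t))) (h (s (q) (g))) (f (f (g))))) = h(3,) = 1
  t = 3
  q = 2
  g = 1
  (k (t) (q) (g)) = k(3, 2, 1) = 1
  (h (k (t) (q) (g))) = h(1,) = 2
  q = 2
  p = 0
  t = 3
  (m (q) (p) (t)) = m(2, 0, 3) = 0
  p = 0
  (h (p)) = h(0,) = 2
  g = 1
  (f (g)) = f(1,) = 0
  (k (m (q) (p) (t)) (h (p)) (f (g))) = k(0, 2, 0) = 4
  t = 3
  (m (h (k (t) (q) (g))) (k (m (q) (p) (t)) (h (p)) (f (g))) (t)) = m(2, 4, 3) = 2
  p = 0
  (h (p)) = h(0,) = 2
  g = 1
  (f (g)) = f(1,) = 0
  (s (h (p)) (f (g))) = s(2, 0) = 3
  (h (s (h (p)) (f (g)))) = h(3,) = 1
  g = 1
  (k (m (h (k (t) (q) (g))) (k (m (q) (p) (t)) (h (p)) (f (g))) (t)) (h (s (h (p)) (f (g)))) (g)) = k(2, 1, 1) = 1
  t = 3
  (m (h (k (m (q) (s (q) (g)) (m (q) (p) (t))) (h (s (q) (g))) (f (f (g))))) (k (m (h (k (t) (q) (g))) (k (m (q) (p) (t)) (h (p)) (f (g))) (t)) (h (s (h (p)) (f (g)))) (g)) (t)) = m(1, 1, 3) = 0

value = 0


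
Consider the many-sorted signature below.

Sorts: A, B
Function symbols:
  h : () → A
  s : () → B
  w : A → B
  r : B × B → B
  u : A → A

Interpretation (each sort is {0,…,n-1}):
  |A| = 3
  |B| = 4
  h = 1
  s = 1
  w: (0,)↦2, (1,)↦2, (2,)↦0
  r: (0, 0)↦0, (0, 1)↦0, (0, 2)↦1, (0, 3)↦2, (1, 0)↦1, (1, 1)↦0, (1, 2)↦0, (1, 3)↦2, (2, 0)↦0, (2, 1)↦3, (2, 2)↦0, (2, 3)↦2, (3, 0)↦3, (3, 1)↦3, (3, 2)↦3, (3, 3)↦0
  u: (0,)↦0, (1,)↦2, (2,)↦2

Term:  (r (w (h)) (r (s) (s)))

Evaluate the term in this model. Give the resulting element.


  h = 1
  (w (h)) = w(1,) = 2
  s = 1
  s = 1
  (r (s) (s)) = r(1, 1) = 0
  (r (w (h)) (r (s) (s))) = r(2, 0) = 0

value = 0


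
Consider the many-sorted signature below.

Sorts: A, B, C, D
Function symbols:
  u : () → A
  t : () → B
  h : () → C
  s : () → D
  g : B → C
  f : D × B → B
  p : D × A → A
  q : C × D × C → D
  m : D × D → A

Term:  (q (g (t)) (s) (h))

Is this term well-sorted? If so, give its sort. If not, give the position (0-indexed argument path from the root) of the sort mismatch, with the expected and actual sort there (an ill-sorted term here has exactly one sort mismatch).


well-sorted; sort = D

    (t) : B
  (g (t)) : C
  (s) : D
  (h) : C
(q (g (t)) (s) (h)) : D


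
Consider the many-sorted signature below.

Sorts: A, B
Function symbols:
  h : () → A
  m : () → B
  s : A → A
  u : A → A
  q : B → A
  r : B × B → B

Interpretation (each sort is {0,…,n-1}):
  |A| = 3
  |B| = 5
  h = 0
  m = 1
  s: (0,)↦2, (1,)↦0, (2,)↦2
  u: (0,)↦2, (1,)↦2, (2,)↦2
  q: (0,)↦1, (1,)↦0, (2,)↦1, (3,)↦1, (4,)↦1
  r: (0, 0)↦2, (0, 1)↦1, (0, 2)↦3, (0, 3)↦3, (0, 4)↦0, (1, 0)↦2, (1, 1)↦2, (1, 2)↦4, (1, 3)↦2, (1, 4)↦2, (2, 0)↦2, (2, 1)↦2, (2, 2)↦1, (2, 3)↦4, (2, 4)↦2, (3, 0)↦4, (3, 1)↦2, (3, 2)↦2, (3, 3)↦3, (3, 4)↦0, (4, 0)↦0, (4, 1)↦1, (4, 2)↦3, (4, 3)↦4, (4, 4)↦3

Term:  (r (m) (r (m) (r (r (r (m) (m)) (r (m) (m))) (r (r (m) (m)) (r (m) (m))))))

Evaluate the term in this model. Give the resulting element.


  m = 1
  m = 1
  m = 1
  m = 1
  (r (m) (m)) = r(1, 1) = 2
  m = 1
  m = 1
  (r (m) (m)) = r(1, 1) = 2
  (r (r (m) (m)) (r (m) (m))) = r(2, 2) = 1
  m = 1
  m = 1
  (r (m) (m)) = r(1, 1) = 2
  m = 1
  m = 1
  (r (m) (m)) = r(1, 1) = 2
  (r (r (m) (m)) (r (m) (m))) = r(2, 2) = 1
  (r (r (r (m) (m)) (r (m) (m))) (r (r (m) (m)) (r (m) (m)))) = r(1, 1) = 2
  (r (m) (r (r (r (m) (m)) (r (m) (m))) (r (r (m) (m)) (r (m) (m))))) = r(1, 2) = 4
  (r (m) (r (m) (r (r (r (m) (m)) (r (m) (m))) (r (r (m) (m)) (r (m) (m)))))) = r(1, 4) = 2

value = 2


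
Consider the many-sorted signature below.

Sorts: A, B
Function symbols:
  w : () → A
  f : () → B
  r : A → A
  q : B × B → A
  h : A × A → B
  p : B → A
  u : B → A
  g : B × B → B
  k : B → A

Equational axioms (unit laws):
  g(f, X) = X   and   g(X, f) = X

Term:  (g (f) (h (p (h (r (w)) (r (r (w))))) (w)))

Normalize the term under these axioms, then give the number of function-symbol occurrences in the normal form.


size = 9

1. (g (f) (h (p (h (r (w)) (r (r (w))))) (w)))  →  (h (p (h (r (w)) (r (r (w))))) (w))
normal form: (h (p (h (r (w)) (r (r (w))))) (w))


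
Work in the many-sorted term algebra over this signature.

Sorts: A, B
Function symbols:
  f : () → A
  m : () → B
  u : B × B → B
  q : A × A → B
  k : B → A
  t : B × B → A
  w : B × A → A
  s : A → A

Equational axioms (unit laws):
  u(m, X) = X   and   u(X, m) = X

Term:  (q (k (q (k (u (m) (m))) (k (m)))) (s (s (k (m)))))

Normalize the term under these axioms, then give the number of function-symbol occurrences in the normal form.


1. (q (k (q (k (u (m) (m))) (k (m)))) (s (s (k (m)))))  →  (q (k (q (k (m)) (k (m)))) (s (s (k (m)))))
normal form: (q (k (q (k (m)) (k (m)))) (s (s (k (m)))))

size = 11


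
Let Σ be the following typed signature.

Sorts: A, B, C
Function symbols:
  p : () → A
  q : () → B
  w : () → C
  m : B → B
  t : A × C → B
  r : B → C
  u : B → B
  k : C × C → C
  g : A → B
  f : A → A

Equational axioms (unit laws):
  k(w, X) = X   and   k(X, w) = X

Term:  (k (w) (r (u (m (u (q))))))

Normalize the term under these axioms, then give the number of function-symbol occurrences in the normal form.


size = 5

1. (k (w) (r (u (m (u (q))))))  →  (r (u (m (u (q)))))
normal form: (r (u (m (u (q)))))


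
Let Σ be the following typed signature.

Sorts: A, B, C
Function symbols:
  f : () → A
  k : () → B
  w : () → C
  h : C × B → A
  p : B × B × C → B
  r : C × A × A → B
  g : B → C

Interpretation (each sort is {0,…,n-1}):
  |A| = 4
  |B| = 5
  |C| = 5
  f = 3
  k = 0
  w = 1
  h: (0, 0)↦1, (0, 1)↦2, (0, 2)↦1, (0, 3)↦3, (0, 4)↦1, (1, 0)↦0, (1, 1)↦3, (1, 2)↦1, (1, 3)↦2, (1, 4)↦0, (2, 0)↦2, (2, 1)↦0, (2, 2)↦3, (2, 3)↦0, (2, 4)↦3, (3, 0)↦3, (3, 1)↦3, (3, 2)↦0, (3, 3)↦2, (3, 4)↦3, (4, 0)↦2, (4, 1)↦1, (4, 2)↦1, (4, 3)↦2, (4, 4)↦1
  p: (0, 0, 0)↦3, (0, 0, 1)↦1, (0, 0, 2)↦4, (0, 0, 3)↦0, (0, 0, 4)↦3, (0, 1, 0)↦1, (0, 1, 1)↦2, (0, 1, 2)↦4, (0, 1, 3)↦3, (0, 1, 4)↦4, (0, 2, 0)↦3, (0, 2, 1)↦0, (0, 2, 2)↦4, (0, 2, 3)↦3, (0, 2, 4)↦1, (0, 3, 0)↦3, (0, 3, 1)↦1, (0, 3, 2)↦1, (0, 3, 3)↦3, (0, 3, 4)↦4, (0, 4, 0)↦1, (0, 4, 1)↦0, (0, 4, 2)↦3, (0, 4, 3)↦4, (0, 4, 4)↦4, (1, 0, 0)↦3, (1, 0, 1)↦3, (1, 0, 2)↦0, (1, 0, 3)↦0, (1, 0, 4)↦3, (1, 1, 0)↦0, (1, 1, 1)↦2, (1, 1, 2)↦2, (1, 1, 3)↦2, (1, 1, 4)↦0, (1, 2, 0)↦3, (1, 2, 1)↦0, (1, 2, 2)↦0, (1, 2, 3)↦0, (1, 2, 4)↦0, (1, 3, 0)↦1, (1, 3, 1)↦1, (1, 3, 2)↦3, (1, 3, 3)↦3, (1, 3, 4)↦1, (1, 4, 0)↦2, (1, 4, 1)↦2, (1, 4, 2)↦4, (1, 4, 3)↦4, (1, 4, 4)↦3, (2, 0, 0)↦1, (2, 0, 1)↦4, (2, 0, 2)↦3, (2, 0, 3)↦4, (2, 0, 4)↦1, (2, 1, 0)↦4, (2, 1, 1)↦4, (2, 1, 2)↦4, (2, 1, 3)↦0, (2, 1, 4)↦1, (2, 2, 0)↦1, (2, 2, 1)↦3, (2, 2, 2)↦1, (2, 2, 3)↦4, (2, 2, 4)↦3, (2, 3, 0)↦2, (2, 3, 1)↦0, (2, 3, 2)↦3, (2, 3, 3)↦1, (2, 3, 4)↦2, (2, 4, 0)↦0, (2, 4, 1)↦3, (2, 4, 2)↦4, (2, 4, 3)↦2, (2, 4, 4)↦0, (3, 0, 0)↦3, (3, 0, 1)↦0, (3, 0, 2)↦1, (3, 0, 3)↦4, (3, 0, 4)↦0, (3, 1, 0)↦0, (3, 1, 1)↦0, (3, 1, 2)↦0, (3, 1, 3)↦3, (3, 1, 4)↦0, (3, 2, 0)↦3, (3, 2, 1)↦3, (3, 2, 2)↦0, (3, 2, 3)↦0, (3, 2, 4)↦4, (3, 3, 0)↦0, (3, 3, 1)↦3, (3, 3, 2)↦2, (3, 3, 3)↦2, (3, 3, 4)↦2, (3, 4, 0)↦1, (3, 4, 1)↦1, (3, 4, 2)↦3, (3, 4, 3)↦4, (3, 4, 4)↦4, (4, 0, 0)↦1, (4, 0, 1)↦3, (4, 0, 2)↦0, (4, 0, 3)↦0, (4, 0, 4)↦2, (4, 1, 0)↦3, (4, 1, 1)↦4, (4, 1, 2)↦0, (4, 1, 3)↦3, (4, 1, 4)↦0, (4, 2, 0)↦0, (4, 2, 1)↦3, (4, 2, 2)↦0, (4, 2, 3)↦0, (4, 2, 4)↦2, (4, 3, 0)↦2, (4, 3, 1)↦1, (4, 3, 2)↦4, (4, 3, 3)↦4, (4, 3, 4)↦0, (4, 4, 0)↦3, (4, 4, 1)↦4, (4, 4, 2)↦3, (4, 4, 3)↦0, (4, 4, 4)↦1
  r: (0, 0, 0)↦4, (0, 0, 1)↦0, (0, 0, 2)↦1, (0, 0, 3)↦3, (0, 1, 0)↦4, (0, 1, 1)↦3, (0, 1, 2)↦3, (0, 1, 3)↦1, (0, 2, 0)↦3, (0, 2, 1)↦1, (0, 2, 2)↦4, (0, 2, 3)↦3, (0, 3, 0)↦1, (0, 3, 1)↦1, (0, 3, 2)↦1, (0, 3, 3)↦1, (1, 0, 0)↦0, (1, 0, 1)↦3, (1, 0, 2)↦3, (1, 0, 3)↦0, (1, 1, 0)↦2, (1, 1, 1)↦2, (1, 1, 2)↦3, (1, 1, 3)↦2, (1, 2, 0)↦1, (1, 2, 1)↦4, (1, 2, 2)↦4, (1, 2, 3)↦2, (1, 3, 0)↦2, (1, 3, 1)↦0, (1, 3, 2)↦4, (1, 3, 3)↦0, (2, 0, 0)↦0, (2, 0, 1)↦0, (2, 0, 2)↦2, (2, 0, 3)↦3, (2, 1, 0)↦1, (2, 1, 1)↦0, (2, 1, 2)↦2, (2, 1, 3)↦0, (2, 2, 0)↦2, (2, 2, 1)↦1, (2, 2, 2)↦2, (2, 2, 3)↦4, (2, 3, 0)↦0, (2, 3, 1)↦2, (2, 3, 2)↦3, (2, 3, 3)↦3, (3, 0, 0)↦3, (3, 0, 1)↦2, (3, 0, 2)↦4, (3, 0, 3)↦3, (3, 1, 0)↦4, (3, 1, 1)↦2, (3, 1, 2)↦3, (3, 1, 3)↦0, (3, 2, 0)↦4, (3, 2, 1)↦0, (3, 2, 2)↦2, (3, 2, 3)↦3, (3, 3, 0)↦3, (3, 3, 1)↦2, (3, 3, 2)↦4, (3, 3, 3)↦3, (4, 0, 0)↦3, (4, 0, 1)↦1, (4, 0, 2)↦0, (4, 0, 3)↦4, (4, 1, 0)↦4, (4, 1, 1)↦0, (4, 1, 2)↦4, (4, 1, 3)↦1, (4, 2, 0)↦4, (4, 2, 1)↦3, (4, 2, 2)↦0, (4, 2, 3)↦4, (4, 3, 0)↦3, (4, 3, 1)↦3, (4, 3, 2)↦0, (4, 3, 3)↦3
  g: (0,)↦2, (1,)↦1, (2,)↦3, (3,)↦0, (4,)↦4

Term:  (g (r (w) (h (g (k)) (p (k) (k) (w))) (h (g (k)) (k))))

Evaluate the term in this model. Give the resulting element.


value = 0

  w = 1
  k = 0
  (g (k)) = g(0,) = 2
  k = 0
  k = 0
  w = 1
  (p (k) (k) (w)) = p(0, 0, 1) = 1
  (h (g (k)) (p (k) (k) (w))) = h(2, 1) = 0
  k = 0
  (g (k)) = g(0,) = 2
  k = 0
  (h (g (k)) (k)) = h(2, 0) = 2
  (r (w) (h (g (k)) (p (k) (k) (w))) (h (g (k)) (k))) = r(1, 0, 2) = 3
  (g (r (w) (h (g (k)) (p (k) (k) (w))) (h (g (k)) (k)))) = g(3,) = 0
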